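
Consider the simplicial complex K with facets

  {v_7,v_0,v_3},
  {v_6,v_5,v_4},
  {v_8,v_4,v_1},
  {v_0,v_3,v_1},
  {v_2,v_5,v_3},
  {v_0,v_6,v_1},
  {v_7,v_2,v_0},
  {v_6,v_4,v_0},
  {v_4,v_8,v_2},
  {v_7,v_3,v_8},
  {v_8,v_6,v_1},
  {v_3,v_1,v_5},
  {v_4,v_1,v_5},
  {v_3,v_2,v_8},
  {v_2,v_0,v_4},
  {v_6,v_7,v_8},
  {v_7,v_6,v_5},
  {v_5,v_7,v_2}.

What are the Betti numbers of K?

b_0 = 1, b_1 = 1, b_2 = 0.

We work with the vertex ordering v_0 < v_1 < v_2 < v_3 < v_4 < v_5 < v_6 < v_7 < v_8. The simplices of K, each written with vertices in increasing order, are:

  0-simplices (9): [v_0], [v_1], [v_2], [v_3], [v_4], [v_5], [v_6], [v_7], [v_8]
  1-simplices (27): (27 of them)
  2-simplices (18): (18 of them)

giving chain groups C_0 ≅ Z^9, C_1 ≅ Z^27, C_2 ≅ Z^18.

Boundary ∂_1: C_1 → C_0 sends each edge [p,q] (with p < q) to q − p.
As a 9×27 matrix over Z this has rank 8, with invariant factors (1,1,1,1,1,1,1,1).

Boundary ∂_2: C_2 → C_1 maps a triangle to the signed sum of its edges. For instance
  ∂[v_1,v_4,v_8] = [v_4,v_8] − [v_1,v_8] + [v_1,v_4],
  ∂[v_2,v_5,v_7] = [v_5,v_7] − [v_2,v_7] + [v_2,v_5].
The 27×18 boundary matrix has rank 18 and Smith normal form diag(1,1,1,1,1,1,1,1,1,1,1,1,1,1,1,1,1,2).

Now H_k = ker ∂_k / im ∂_{k+1}, so:

  H_0: rank C_0 − rank ∂_1 = 9 − 8 = 1, and the invariant factors of ∂_1 are all 1, so H_0 = Z.
  H_1: rank ker ∂_1 − rank ∂_2 = (27 − 8) − 18 = 1, and ∂_2 has invariant factor 2 > 1, so H_1 = Z ⊕ Z_2.
  H_2: rank ker ∂_2 − rank ∂_3 = (18 − 18) − 0 = 0, and there is no ∂_3, so H_2 = 0.

Hence the Betti numbers are b_0 = 1, b_1 = 1, b_2 = 0.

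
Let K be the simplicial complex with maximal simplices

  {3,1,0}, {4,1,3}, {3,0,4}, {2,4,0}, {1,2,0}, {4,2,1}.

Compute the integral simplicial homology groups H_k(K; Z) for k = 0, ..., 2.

We work with the vertex ordering 0 < 1 < 2 < 3 < 4. The simplices of K, each written with vertices in increasing order, are:

  0-simplices (5): [0], [1], [2], [3], [4]
  1-simplices (9): [0,1], [0,2], [0,3], [0,4], [1,2], [1,3], [1,4], [2,4], [3,4]
  2-simplices (6): [0,1,2], [0,1,3], [0,2,4], [0,3,4], [1,2,4], [1,3,4]

Hence C_0 ≅ Z^5, C_1 ≅ Z^9, C_2 ≅ Z^6.

Boundary ∂_1: C_1 → C_0 sends each edge [p,q] (with p < q) to q − p. For instance
  ∂[0,4] = [4] − [0].
The 5×9 boundary matrix has rank 4 and Smith normal form diag(1,1,1,1).

∂_2: C_2 → C_1 acts by ∂[p,q,r] = [q,r] − [p,r] + [p,q]. For instance
  ∂[1,3,4] = [3,4] − [1,4] + [1,3],
  ∂[1,2,4] = [2,4] − [1,4] + [1,2].
This gives a 9×6 integer matrix of rank 5; reducing to Smith normal form yields diagonal entries (1,1,1,1,1).

From H_k ≅ ker(∂_k) / im(∂_{k+1}) we obtain:

  H_0: rank C_0 − rank ∂_1 = 5 − 4 = 1, and the invariant factors of ∂_1 are all 1, so H_0 ≅ Z.
  H_1: rank ker ∂_1 − rank ∂_2 = (9 − 4) − 5 = 0, and the invariant factors of ∂_2 are all 1, so H_1 ≅ 0.
  H_2: rank ker ∂_2 − rank ∂_3 = (6 − 5) − 0 = 1, and there is no ∂_3, so H_2 ≅ Z.

As a check, the Euler characteristic is 5 − 9 + 6 = 2, which agrees with 1 − 0 + 1 = 2.

H_0 = Z,  H_1 = 0,  H_2 = Z.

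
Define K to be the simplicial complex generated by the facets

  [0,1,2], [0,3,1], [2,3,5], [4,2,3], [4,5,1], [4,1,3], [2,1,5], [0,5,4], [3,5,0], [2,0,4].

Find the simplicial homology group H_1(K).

We work with the vertex ordering 0 < 1 < 2 < 3 < 4 < 5. The simplices of K, each written with vertices in increasing order, are:

  0-simplices (6): [0], [1], [2], [3], [4], [5]
  1-simplices (15): [0,1], [0,2], [0,3], [0,4], [0,5], [1,2], [1,3], [1,4], [1,5], [2,3], [2,4], [2,5], [3,4], [3,5], [4,5]
  2-simplices (10): [0,1,2], [0,1,3], [0,2,4], [0,3,5], [0,4,5], [1,2,5], [1,3,4], [1,4,5], [2,3,4], [2,3,5]

giving chain groups C_0 ≅ Z^6, C_1 ≅ Z^15, C_2 ≅ Z^10.

∂_1: C_1 → C_0 is given by ∂[p,q] = [q] − [p]. For instance
  ∂[0,2] = [2] − [0].
This gives a 6×15 integer matrix of rank 5; reducing to Smith normal form yields diagonal entries (1,1,1,1,1).

∂_2: C_2 → C_1 maps a triangle to the signed sum of its edges. For instance
  ∂[0,1,3] = [1,3] − [0,3] + [0,1],
  ∂[1,4,5] = [4,5] − [1,5] + [1,4].
The 15×10 boundary matrix has rank 10 and Smith normal form diag(1,1,1,1,1,1,1,1,1,2).

Computing H_k = (kernel of ∂_k) / (image of ∂_{k+1}):

  H_1: rank ker ∂_1 − rank ∂_2 = (15 − 5) − 10 = 0, and ∂_2 has invariant factor 2 > 1, so H_1 ≅ Z_2.

(K is a triangulation of the real projective plane RP^2.)

H_1 ≅ Z_2.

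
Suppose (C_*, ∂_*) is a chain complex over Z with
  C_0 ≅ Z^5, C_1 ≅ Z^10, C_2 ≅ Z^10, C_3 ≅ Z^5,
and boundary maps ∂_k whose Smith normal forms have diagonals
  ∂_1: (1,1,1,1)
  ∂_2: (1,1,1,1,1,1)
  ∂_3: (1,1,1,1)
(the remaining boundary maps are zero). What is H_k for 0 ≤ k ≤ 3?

H_0 = Z,  H_1 = 0,  H_2 = 0,  H_3 = Z.

H_0: b_0 = 5 − 0 − 4 = 1; torsion from ∂_1 factors > 1: none. So H_0 = Z.
H_1: b_1 = 10 − 4 − 6 = 0; torsion from ∂_2 factors > 1: none. So H_1 = 0.
H_2: b_2 = 10 − 6 − 4 = 0; torsion from ∂_3 factors > 1: none. So H_2 = 0.
H_3: b_3 = 5 − 4 − 0 = 1; torsion from ∂_4 factors > 1: none. So H_3 = Z.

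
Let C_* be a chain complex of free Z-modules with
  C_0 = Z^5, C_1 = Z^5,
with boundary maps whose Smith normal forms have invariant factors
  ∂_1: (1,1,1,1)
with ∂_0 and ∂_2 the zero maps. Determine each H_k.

H_0: b_0 = 5 − 0 − 4 = 1; torsion from ∂_1 factors > 1: none. So H_0 = Z.
H_1: b_1 = 5 − 4 − 0 = 1; torsion from ∂_2 factors > 1: none. So H_1 = Z.

H_0 = Z,  H_1 = Z.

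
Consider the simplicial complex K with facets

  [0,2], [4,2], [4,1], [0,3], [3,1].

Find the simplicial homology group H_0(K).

H_0 = Z.

Fix the vertex order 0 < 1 < 2 < 3 < 4 and write every simplex with vertices in increasing order. Then dim K = 1 and the simplices of K are:

  0-simplices (5): [0], [1], [2], [3], [4]
  1-simplices (5): [0,2], [0,3], [1,3], [1,4], [2,4]

Hence C_0 ≅ Z^5, C_1 ≅ Z^5.

Boundary ∂_1: C_1 → C_0 maps an edge to its endpoints' difference, ∂[p,q] = q − p. For instance
  ∂[2,4] = [4] − [2].
This gives a 5×5 integer matrix of rank 4; reducing to Smith normal form yields diagonal entries (1,1,1,1).

Reading off H_k = ker ∂_k / im ∂_{k+1}:

  H_0: rank C_0 − rank ∂_1 = 5 − 4 = 1, and the invariant factors of ∂_1 are all 1, so H_0 ≅ Z.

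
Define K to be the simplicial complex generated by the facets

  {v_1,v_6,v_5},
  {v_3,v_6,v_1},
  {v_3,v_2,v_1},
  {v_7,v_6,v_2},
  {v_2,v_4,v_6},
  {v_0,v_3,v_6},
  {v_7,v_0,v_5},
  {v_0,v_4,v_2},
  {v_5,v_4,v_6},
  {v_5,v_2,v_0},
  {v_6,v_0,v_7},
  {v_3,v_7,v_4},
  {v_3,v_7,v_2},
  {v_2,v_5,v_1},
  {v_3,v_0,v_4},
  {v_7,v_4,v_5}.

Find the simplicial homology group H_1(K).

H_1 ≅ Z^2.

Order the vertices as v_0 < v_1 < v_2 < v_3 < v_4 < v_5 < v_6 < v_7. Listing each simplex with vertices in this order, K has dimension 2 with simplices:

  0-simplices (8): [v_0], [v_1], [v_2], [v_3], [v_4], [v_5], [v_6], [v_7]
  1-simplices (24): (24 of them)
  2-simplices (16): (16 of them)

Hence C_0 ≅ Z^8, C_1 ≅ Z^24, C_2 ≅ Z^16.

∂_1: C_1 → C_0 is given by ∂[p,q] = [q] − [p]. For instance
  ∂[v_3,v_6] = [v_6] − [v_3].
The 8×24 boundary matrix has rank 7 and Smith normal form diag(1,1,1,1,1,1,1).

Boundary ∂_2: C_2 → C_1 sends each 2-simplex [p,q,r] to [q,r] − [p,r] + [p,q]. For instance
  ∂[v_2,v_6,v_7] = [v_6,v_7] − [v_2,v_7] + [v_2,v_6],
  ∂[v_0,v_6,v_7] = [v_6,v_7] − [v_0,v_7] + [v_0,v_6].
The 24×16 boundary matrix has rank 15 and Smith normal form diag(1,1,1,1,1,1,1,1,1,1,1,1,1,1,1).

Computing H_k = (kernel of ∂_k) / (image of ∂_{k+1}):

  H_1: rank ker ∂_1 − rank ∂_2 = (24 − 7) − 15 = 2, and the invariant factors of ∂_2 are all 1, so H_1 = Z^2.

(K is a triangulation of the torus T^2.)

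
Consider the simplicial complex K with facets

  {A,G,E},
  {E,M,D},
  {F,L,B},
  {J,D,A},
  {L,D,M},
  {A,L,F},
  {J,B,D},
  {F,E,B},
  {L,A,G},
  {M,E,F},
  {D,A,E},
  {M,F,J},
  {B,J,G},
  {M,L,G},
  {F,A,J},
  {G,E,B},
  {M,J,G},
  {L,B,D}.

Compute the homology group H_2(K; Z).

H_2 ≅ Z.

K has 9 vertices, 27 edges, 18 triangles.
rank ∂_2 = 17, rank ∂_3 = 0 ⇒ b_2 = 18 − 17 − 0 = 1. So H_2 ≅ Z.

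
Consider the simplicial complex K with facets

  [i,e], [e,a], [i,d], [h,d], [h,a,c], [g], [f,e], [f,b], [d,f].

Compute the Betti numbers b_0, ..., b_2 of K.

Take the total order a < b < c < d < e < f < g < h < i on the vertex set. Then K (dimension 2) consists of the simplices:

  0-simplices (9): a, b, c, d, e, f, g, h, i
  1-simplices (10): ac, ae, ah, bf, ch, df, dh, di, ef, ei
  2-simplices (1): ach

Hence C_0 ≅ Z^9, C_1 ≅ Z^10, C_2 ≅ Z^1.

The boundary map ∂_1: C_1 → C_0 is given by ∂[p,q] = [q] − [p].
This gives a 9×10 integer matrix of rank 7; reducing to Smith normal form yields diagonal entries (1,1,1,1,1,1,1).

The boundary map ∂_2: C_2 → C_1 acts by ∂[p,q,r] = [q,r] − [p,r] + [p,q]. For instance
  ∂ach = ch − ah + ac.
The 10×1 boundary matrix has rank 1 and Smith normal form diag(1).

Reading off H_k = ker ∂_k / im ∂_{k+1}:

  H_0: rank C_0 − rank ∂_1 = 9 − 7 = 2, and the invariant factors of ∂_1 are all 1, so H_0 ≅ Z^2.
  H_1: rank ker ∂_1 − rank ∂_2 = (10 − 7) − 1 = 2, and the invariant factors of ∂_2 are all 1, so H_1 ≅ Z^2.
  H_2: rank ker ∂_2 − rank ∂_3 = (1 − 1) − 0 = 0, and there is no ∂_3, so H_2 ≅ 0.

Hence the Betti numbers are b_0 = 2, b_1 = 2, b_2 = 0.

b_0 = 2, b_1 = 2, b_2 = 0.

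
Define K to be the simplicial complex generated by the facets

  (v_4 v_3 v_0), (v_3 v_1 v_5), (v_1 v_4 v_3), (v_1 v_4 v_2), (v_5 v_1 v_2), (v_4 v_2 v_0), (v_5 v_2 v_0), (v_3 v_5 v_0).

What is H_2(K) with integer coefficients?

K has 6 vertices, 12 edges, 8 triangles.
rank ∂_2 = 7, rank ∂_3 = 0 ⇒ b_2 = 8 − 7 − 0 = 1. So H_2 ≅ Z.

H_2 = Z.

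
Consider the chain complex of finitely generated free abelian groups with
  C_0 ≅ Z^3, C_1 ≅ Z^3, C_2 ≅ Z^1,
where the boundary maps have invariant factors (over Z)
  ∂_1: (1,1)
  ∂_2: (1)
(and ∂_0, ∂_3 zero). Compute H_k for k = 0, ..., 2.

H_0: b_0 = 3 − 0 − 2 = 1; torsion from ∂_1 factors > 1: none. So H_0 ≅ Z.
H_1: b_1 = 3 − 2 − 1 = 0; torsion from ∂_2 factors > 1: none. So H_1 ≅ 0.
H_2: b_2 = 1 − 1 − 0 = 0; torsion from ∂_3 factors > 1: none. So H_2 ≅ 0.

H_0 ≅ Z,  H_1 = 0,  H_2 = 0.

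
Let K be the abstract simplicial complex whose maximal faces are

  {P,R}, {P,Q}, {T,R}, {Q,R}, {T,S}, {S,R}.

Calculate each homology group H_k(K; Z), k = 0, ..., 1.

Take the total order P < Q < R < S < T on the vertex set. Then K (dimension 1) consists of the simplices:

  0-simplices (5): P, Q, R, S, T
  1-simplices (6): PQ, PR, QR, RS, RT, ST

Hence C_0 ≅ Z^5, C_1 ≅ Z^6.

The boundary map ∂_1: C_1 → C_0 maps an edge to its endpoints' difference, ∂[p,q] = q − p. For instance
  ∂RS = S − R.
The resulting 5×6 matrix has rank 4, and its Smith normal form has invariant factors (1,1,1,1).

Now H_k = ker ∂_k / im ∂_{k+1}, so:

  H_0: rank C_0 − rank ∂_1 = 5 − 4 = 1, and the invariant factors of ∂_1 are all 1, so H_0 = Z.
  H_1: rank ker ∂_1 − rank ∂_2 = (6 − 4) − 0 = 2, and there is no ∂_2, so H_1 = Z^2.

As a check, the Euler characteristic is 5 − 6 = -1, which agrees with 1 − 2 = -1.

H_0 ≅ Z,  H_1 ≅ Z^2.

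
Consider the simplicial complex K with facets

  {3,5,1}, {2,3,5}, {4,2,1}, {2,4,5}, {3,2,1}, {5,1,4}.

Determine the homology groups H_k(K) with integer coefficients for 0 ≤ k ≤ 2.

H_0 = Z,  H_1 = 0,  H_2 = Z.

Fix the vertex order 1 < 2 < 3 < 4 < 5 and write every simplex with vertices in increasing order. Then dim K = 2 and the simplices of K are:

  0-simplices (5): [1], [2], [3], [4], [5]
  1-simplices (9): [1,2], [1,3], [1,4], [1,5], [2,3], [2,4], [2,5], [3,5], [4,5]
  2-simplices (6): [1,2,3], [1,2,4], [1,3,5], [1,4,5], [2,3,5], [2,4,5]

giving chain groups C_0 ≅ Z^5, C_1 ≅ Z^9, C_2 ≅ Z^6.

The boundary map ∂_1: C_1 → C_0 maps an edge to its endpoints' difference, ∂[p,q] = q − p. For instance
  ∂[2,4] = [4] − [2].
This gives a 5×9 integer matrix of rank 4; reducing to Smith normal form yields diagonal entries (1,1,1,1).

The boundary map ∂_2: C_2 → C_1 sends each 2-simplex [p,q,r] to [q,r] − [p,r] + [p,q]. For instance
  ∂[1,2,4] = [2,4] − [1,4] + [1,2],
  ∂[1,2,3] = [2,3] − [1,3] + [1,2].
The resulting 9×6 matrix has rank 5, and its Smith normal form has invariant factors (1,1,1,1,1).

Now H_k = ker ∂_k / im ∂_{k+1}, so:

  H_0: rank C_0 − rank ∂_1 = 5 − 4 = 1, and the invariant factors of ∂_1 are all 1, so H_0 ≅ Z.
  H_1: rank ker ∂_1 − rank ∂_2 = (9 − 4) − 5 = 0, and the invariant factors of ∂_2 are all 1, so H_1 ≅ 0.
  H_2: rank ker ∂_2 − rank ∂_3 = (6 − 5) − 0 = 1, and there is no ∂_3, so H_2 ≅ Z.

As a check, the Euler characteristic is 5 − 9 + 6 = 2, which agrees with 1 − 0 + 1 = 2.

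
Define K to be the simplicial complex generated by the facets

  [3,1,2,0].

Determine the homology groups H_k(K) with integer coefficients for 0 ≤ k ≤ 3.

H_0 ≅ Z,  H_1 = 0,  H_2 = 0,  H_3 = 0.

Order the vertices as 0 < 1 < 2 < 3. Listing each simplex with vertices in this order, K has dimension 3 with simplices:

  0-simplices (4): [0], [1], [2], [3]
  1-simplices (6): [0,1], [0,2], [0,3], [1,2], [1,3], [2,3]
  2-simplices (4): [0,1,2], [0,1,3], [0,2,3], [1,2,3]
  3-simplices (1): [0,1,2,3]

Hence C_0 ≅ Z^4, C_1 ≅ Z^6, C_2 ≅ Z^4, C_3 ≅ Z^1.

The boundary map ∂_1: C_1 → C_0 maps an edge to its endpoints' difference, ∂[p,q] = q − p. For instance
  ∂[1,2] = [2] − [1].
The resulting 4×6 matrix has rank 3, and its Smith normal form has invariant factors (1,1,1).

Boundary ∂_2: C_2 → C_1 maps a triangle to the signed sum of its edges. For instance
  ∂[0,1,3] = [1,3] − [0,3] + [0,1],
  ∂[1,2,3] = [2,3] − [1,3] + [1,2].
The resulting 6×4 matrix has rank 3, and its Smith normal form has invariant factors (1,1,1).

∂_3: C_3 → C_2 sends each 3-simplex σ to the alternating sum Σ_i (−1)^i (σ with its i-th vertex removed). For instance
  ∂[0,1,2,3] = [1,2,3] − [0,2,3] + [0,1,3] − [0,1,2].
The 4×1 boundary matrix has rank 1 and Smith normal form diag(1).

Reading off H_k = ker ∂_k / im ∂_{k+1}:

  H_0: rank C_0 − rank ∂_1 = 4 − 3 = 1, and the invariant factors of ∂_1 are all 1, so H_0 = Z.
  H_1: rank ker ∂_1 − rank ∂_2 = (6 − 3) − 3 = 0, and the invariant factors of ∂_2 are all 1, so H_1 = 0.
  H_2: rank ker ∂_2 − rank ∂_3 = (4 − 3) − 1 = 0, and the invariant factors of ∂_3 are all 1, so H_2 = 0.
  H_3: rank ker ∂_3 − rank ∂_4 = (1 − 1) − 0 = 0, and there is no ∂_4, so H_3 = 0.

As a check, the Euler characteristic is 4 − 6 + 4 − 1 = 1, which agrees with 1 − 0 + 0 − 0 = 1.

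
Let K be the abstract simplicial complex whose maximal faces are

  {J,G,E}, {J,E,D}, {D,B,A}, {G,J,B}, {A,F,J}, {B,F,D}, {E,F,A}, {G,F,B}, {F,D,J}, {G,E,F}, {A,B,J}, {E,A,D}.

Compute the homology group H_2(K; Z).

Order the vertices as A < B < D < E < F < G < J. Listing each simplex with vertices in this order, K has dimension 2 with simplices:

  0-simplices (7): A, B, D, E, F, G, J
  1-simplices (18): AB, AD, AE, AF, AJ, BD, BF, BG, BJ, DE, DF, DJ, EF, EG, EJ, FG, FJ, GJ
  2-simplices (12): ABD, ABJ, ADE, AEF, AFJ, BDF, BFG, BGJ, DEJ, DFJ, EFG, EGJ

giving chain groups C_0 ≅ Z^7, C_1 ≅ Z^18, C_2 ≅ Z^12.

The boundary map ∂_1: C_1 → C_0 maps an edge to its endpoints' difference, ∂[p,q] = q − p.
The resulting 7×18 matrix has rank 6, and its Smith normal form has invariant factors (1,1,1,1,1,1).

The boundary map ∂_2: C_2 → C_1 sends each 2-simplex [p,q,r] to [q,r] − [p,r] + [p,q]. For instance
  ∂ABD = BD − AD + AB,
  ∂DEJ = EJ − DJ + DE.
The 18×12 boundary matrix has rank 12 and Smith normal form diag(1,1,1,1,1,1,1,1,1,1,1,2).

From H_k ≅ ker(∂_k) / im(∂_{k+1}) we obtain:

  H_2: rank ker ∂_2 − rank ∂_3 = (12 − 12) − 0 = 0, and there is no ∂_3, so H_2 ≅ 0.

(K is a triangulation of the real projective plane RP^2.)

H_2 ≅ 0.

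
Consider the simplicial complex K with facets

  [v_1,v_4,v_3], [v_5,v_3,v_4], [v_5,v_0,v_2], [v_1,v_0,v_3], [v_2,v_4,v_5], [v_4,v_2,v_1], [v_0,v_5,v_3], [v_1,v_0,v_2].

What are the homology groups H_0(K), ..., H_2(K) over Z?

We work with the vertex ordering v_0 < v_1 < v_2 < v_3 < v_4 < v_5. The simplices of K, each written with vertices in increasing order, are:

  0-simplices (6): [v_0], [v_1], [v_2], [v_3], [v_4], [v_5]
  1-simplices (12): [v_0,v_1], [v_0,v_2], [v_0,v_3], [v_0,v_5], [v_1,v_2], [v_1,v_3], [v_1,v_4], [v_2,v_4], [v_2,v_5], [v_3,v_4], [v_3,v_5], [v_4,v_5]
  2-simplices (8): [v_0,v_1,v_2], [v_0,v_1,v_3], [v_0,v_2,v_5], [v_0,v_3,v_5], [v_1,v_2,v_4], [v_1,v_3,v_4], [v_2,v_4,v_5], [v_3,v_4,v_5]

Hence C_0 ≅ Z^6, C_1 ≅ Z^12, C_2 ≅ Z^8.

The boundary map ∂_1: C_1 → C_0 maps an edge to its endpoints' difference, ∂[p,q] = q − p.
The resulting 6×12 matrix has rank 5, and its Smith normal form has invariant factors (1,1,1,1,1).

The boundary map ∂_2: C_2 → C_1 maps a triangle to the signed sum of its edges. For instance
  ∂[v_0,v_3,v_5] = [v_3,v_5] − [v_0,v_5] + [v_0,v_3],
  ∂[v_2,v_4,v_5] = [v_4,v_5] − [v_2,v_5] + [v_2,v_4].
As a 12×8 matrix over Z this has rank 7, with invariant factors (1,1,1,1,1,1,1).

Computing H_k = (kernel of ∂_k) / (image of ∂_{k+1}):

  H_0: rank C_0 − rank ∂_1 = 6 − 5 = 1, and the invariant factors of ∂_1 are all 1, so H_0 = Z.
  H_1: rank ker ∂_1 − rank ∂_2 = (12 − 5) − 7 = 0, and the invariant factors of ∂_2 are all 1, so H_1 = 0.
  H_2: rank ker ∂_2 − rank ∂_3 = (8 − 7) − 0 = 1, and there is no ∂_3, so H_2 = Z.

H_0 ≅ Z,  H_1 = 0,  H_2 ≅ Z.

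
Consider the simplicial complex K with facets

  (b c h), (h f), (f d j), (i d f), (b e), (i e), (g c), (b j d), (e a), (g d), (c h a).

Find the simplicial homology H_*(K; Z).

We work with the vertex ordering a < b < c < d < e < f < g < h < i < j. The simplices of K, each written with vertices in increasing order, are:

  0-simplices (10): a, b, c, d, e, f, g, h, i, j
  1-simplices (18): ac, ae, ah, bc, bd, be, bh, bj, cg, ch, df, dg, di, dj, ei, fh, fi, fj
  2-simplices (5): ach, bch, bdj, dfi, dfj

so the chain groups are C_0 ≅ Z^10, C_1 ≅ Z^18, C_2 ≅ Z^5.

Boundary ∂_1: C_1 → C_0 maps an edge to its endpoints' difference, ∂[p,q] = q − p. For instance
  ∂fi = i − f.
The resulting 10×18 matrix has rank 9, and its Smith normal form has invariant factors (1,1,1,1,1,1,1,1,1).

Boundary ∂_2: C_2 → C_1 maps a triangle to the signed sum of its edges. For instance
  ∂bch = ch − bh + bc,
  ∂bdj = dj − bj + bd.
The resulting 18×5 matrix has rank 5, and its Smith normal form has invariant factors (1,1,1,1,1).

Now H_k = ker ∂_k / im ∂_{k+1}, so:

  H_0: rank C_0 − rank ∂_1 = 10 − 9 = 1, and the invariant factors of ∂_1 are all 1, so H_0 ≅ Z.
  H_1: rank ker ∂_1 − rank ∂_2 = (18 − 9) − 5 = 4, and the invariant factors of ∂_2 are all 1, so H_1 ≅ Z^4.
  H_2: rank ker ∂_2 − rank ∂_3 = (5 − 5) − 0 = 0, and there is no ∂_3, so H_2 ≅ 0.

As a check, the Euler characteristic is 10 − 18 + 5 = -3, which agrees with 1 − 4 + 0 = -3.

H_0 ≅ Z,  H_1 ≅ Z^4,  H_2 = 0.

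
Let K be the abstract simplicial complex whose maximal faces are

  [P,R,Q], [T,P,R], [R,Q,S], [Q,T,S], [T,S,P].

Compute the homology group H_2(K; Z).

Take the total order P < Q < R < S < T on the vertex set. Then K (dimension 2) consists of the simplices:

  0-simplices (5): P, Q, R, S, T
  1-simplices (10): PQ, PR, PS, PT, QR, QS, QT, RS, RT, ST
  2-simplices (5): PQR, PRT, PST, QRS, QST

so the chain groups are C_0 ≅ Z^5, C_1 ≅ Z^10, C_2 ≅ Z^5.

The boundary map ∂_1: C_1 → C_0 maps an edge to its endpoints' difference, ∂[p,q] = q − p. For instance
  ∂RT = T − R.
As a 5×10 matrix over Z this has rank 4, with invariant factors (1,1,1,1).

∂_2: C_2 → C_1 sends each 2-simplex [p,q,r] to [q,r] − [p,r] + [p,q]. For instance
  ∂PST = ST − PT + PS,
  ∂QST = ST − QT + QS.
The 10×5 boundary matrix has rank 5 and Smith normal form diag(1,1,1,1,1).

Reading off H_k = ker ∂_k / im ∂_{k+1}:

  H_2: rank ker ∂_2 − rank ∂_3 = (5 − 5) − 0 = 0, and there is no ∂_3, so H_2 ≅ 0.

(K is a triangulation of the Möbius band.)

H_2 = 0.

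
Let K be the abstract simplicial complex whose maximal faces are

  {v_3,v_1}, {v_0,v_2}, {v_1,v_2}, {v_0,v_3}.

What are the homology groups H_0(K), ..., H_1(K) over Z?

H_0 = Z,  H_1 = Z.

Take the total order v_0 < v_1 < v_2 < v_3 on the vertex set. Then K (dimension 1) consists of the simplices:

  0-simplices (4): [v_0], [v_1], [v_2], [v_3]
  1-simplices (4): [v_0,v_2], [v_0,v_3], [v_1,v_2], [v_1,v_3]

giving chain groups C_0 ≅ Z^4, C_1 ≅ Z^4.

Boundary ∂_1: C_1 → C_0 is given by ∂[p,q] = [q] − [p]. For instance
  ∂[v_0,v_3] = [v_3] − [v_0].
The resulting 4×4 matrix has rank 3, and its Smith normal form has invariant factors (1,1,1).

From H_k ≅ ker(∂_k) / im(∂_{k+1}) we obtain:

  H_0: rank C_0 − rank ∂_1 = 4 − 3 = 1, and the invariant factors of ∂_1 are all 1, so H_0 = Z.
  H_1: rank ker ∂_1 − rank ∂_2 = (4 − 3) − 0 = 1, and there is no ∂_2, so H_1 = Z.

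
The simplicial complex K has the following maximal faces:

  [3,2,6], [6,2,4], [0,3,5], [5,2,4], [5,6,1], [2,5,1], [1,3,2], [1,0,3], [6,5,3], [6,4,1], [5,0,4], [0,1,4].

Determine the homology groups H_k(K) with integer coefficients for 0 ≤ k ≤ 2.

We work with the vertex ordering 0 < 1 < 2 < 3 < 4 < 5 < 6. The simplices of K, each written with vertices in increasing order, are:

  0-simplices (7): [0], [1], [2], [3], [4], [5], [6]
  1-simplices (18): [0,1], [0,3], [0,4], [0,5], [1,2], [1,3], [1,4], [1,5], [1,6], [2,3], [2,4], [2,5], [2,6], [3,5], [3,6], [4,5], [4,6], [5,6]
  2-simplices (12): [0,1,3], [0,1,4], [0,3,5], [0,4,5], [1,2,3], [1,2,5], [1,4,6], [1,5,6], [2,3,6], [2,4,5], [2,4,6], [3,5,6]

Hence C_0 ≅ Z^7, C_1 ≅ Z^18, C_2 ≅ Z^12.

Boundary ∂_1: C_1 → C_0 maps an edge to its endpoints' difference, ∂[p,q] = q − p. For instance
  ∂[1,2] = [2] − [1].
As a 7×18 matrix over Z this has rank 6, with invariant factors (1,1,1,1,1,1).

Boundary ∂_2: C_2 → C_1 acts by ∂[p,q,r] = [q,r] − [p,r] + [p,q]. For instance
  ∂[0,4,5] = [4,5] − [0,5] + [0,4],
  ∂[1,5,6] = [5,6] − [1,6] + [1,5].
The 18×12 boundary matrix has rank 12 and Smith normal form diag(1,1,1,1,1,1,1,1,1,1,1,2).

Computing H_k = (kernel of ∂_k) / (image of ∂_{k+1}):

  H_0: rank C_0 − rank ∂_1 = 7 − 6 = 1, and the invariant factors of ∂_1 are all 1, so H_0 = Z.
  H_1: rank ker ∂_1 − rank ∂_2 = (18 − 6) − 12 = 0, and ∂_2 has invariant factor 2 > 1, so H_1 = Z_2.
  H_2: rank ker ∂_2 − rank ∂_3 = (12 − 12) − 0 = 0, and there is no ∂_3, so H_2 = 0.

As a check, the Euler characteristic is 7 − 18 + 12 = 1, which agrees with 1 − 0 + 0 = 1.
(K is a triangulation of the real projective plane RP^2.)

H_0 = Z,  H_1 = Z_2,  H_2 = 0.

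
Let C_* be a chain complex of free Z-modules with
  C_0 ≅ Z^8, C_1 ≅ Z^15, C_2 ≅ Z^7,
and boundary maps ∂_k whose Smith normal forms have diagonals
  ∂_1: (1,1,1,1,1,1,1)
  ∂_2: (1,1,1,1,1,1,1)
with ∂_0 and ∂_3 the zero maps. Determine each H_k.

H_0 = Z,  H_1 = Z,  H_2 = 0.

H_0: b_0 = 8 − 0 − 7 = 1; torsion from ∂_1 factors > 1: none. So H_0 = Z.
H_1: b_1 = 15 − 7 − 7 = 1; torsion from ∂_2 factors > 1: none. So H_1 = Z.
H_2: b_2 = 7 − 7 − 0 = 0; torsion from ∂_3 factors > 1: none. So H_2 = 0.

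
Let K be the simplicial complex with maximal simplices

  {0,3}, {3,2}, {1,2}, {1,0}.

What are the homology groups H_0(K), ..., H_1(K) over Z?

Fix the vertex order 0 < 1 < 2 < 3 and write every simplex with vertices in increasing order. Then dim K = 1 and the simplices of K are:

  0-simplices (4): [0], [1], [2], [3]
  1-simplices (4): [0,1], [0,3], [1,2], [2,3]

so the chain groups are C_0 ≅ Z^4, C_1 ≅ Z^4.

The boundary map ∂_1: C_1 → C_0 is given by ∂[p,q] = [q] − [p].
As a 4×4 matrix over Z this has rank 3, with invariant factors (1,1,1).

Now H_k = ker ∂_k / im ∂_{k+1}, so:

  H_0: rank C_0 − rank ∂_1 = 4 − 3 = 1, and the invariant factors of ∂_1 are all 1, so H_0 ≅ Z.
  H_1: rank ker ∂_1 − rank ∂_2 = (4 − 3) − 0 = 1, and there is no ∂_2, so H_1 ≅ Z.

(K is a triangulation of the circle S^1.)

H_0 ≅ Z,  H_1 ≅ Z.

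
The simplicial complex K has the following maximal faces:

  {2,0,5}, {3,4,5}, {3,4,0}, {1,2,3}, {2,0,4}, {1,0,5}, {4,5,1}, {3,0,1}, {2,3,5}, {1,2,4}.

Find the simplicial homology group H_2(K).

H_2 ≅ 0.

Take the total order 0 < 1 < 2 < 3 < 4 < 5 on the vertex set. Then K (dimension 2) consists of the simplices:

  0-simplices (6): [0], [1], [2], [3], [4], [5]
  1-simplices (15): [0,1], [0,2], [0,3], [0,4], [0,5], [1,2], [1,3], [1,4], [1,5], [2,3], [2,4], [2,5], [3,4], [3,5], [4,5]
  2-simplices (10): [0,1,3], [0,1,5], [0,2,4], [0,2,5], [0,3,4], [1,2,3], [1,2,4], [1,4,5], [2,3,5], [3,4,5]

Hence C_0 ≅ Z^6, C_1 ≅ Z^15, C_2 ≅ Z^10.

∂_1: C_1 → C_0 sends each edge [p,q] (with p < q) to q − p.
This gives a 6×15 integer matrix of rank 5; reducing to Smith normal form yields diagonal entries (1,1,1,1,1).

∂_2: C_2 → C_1 acts by ∂[p,q,r] = [q,r] − [p,r] + [p,q]. For instance
  ∂[0,2,4] = [2,4] − [0,4] + [0,2],
  ∂[0,2,5] = [2,5] − [0,5] + [0,2].
The resulting 15×10 matrix has rank 10, and its Smith normal form has invariant factors (1,1,1,1,1,1,1,1,1,2).

Reading off H_k = ker ∂_k / im ∂_{k+1}:

  H_2: rank ker ∂_2 − rank ∂_3 = (10 − 10) − 0 = 0, and there is no ∂_3, so H_2 = 0.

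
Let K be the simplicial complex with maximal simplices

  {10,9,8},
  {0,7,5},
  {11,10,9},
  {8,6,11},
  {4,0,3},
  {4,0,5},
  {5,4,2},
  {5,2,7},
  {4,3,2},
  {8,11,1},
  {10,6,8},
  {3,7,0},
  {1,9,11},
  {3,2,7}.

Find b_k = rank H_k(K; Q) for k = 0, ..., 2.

b_0 = 2, b_1 = 1, b_2 = 1.

We work with the vertex ordering 0 < 1 < 2 < 3 < 4 < 5 < 6 < 7 < 8 < 9 < 10 < 11. The simplices of K, each written with vertices in increasing order, are:

  0-simplices (12): [0], [1], [2], [3], [4], [5], [6], [7], [8], [9], [10], [11]
  1-simplices (24): (24 of them)
  2-simplices (14): [0,3,4], [0,3,7], [0,4,5], [0,5,7], [1,8,11], [1,9,11], [2,3,4], [2,3,7], [2,4,5], [2,5,7], [6,8,10], [6,8,11], [8,9,10], [9,10,11]

giving chain groups C_0 ≅ Z^12, C_1 ≅ Z^24, C_2 ≅ Z^14.

∂_1: C_1 → C_0 is given by ∂[p,q] = [q] − [p].
As a 12×24 matrix over Z this has rank 10, with invariant factors (1,1,1,1,1,1,1,1,1,1).

∂_2: C_2 → C_1 sends each 2-simplex [p,q,r] to [q,r] − [p,r] + [p,q]. For instance
  ∂[9,10,11] = [10,11] − [9,11] + [9,10],
  ∂[0,3,4] = [3,4] − [0,4] + [0,3].
This gives a 24×14 integer matrix of rank 13; reducing to Smith normal form yields diagonal entries (1,1,1,1,1,1,1,1,1,1,1,1,1).

From H_k ≅ ker(∂_k) / im(∂_{k+1}) we obtain:

  H_0: rank C_0 − rank ∂_1 = 12 − 10 = 2, and the invariant factors of ∂_1 are all 1, so H_0 ≅ Z^2.
  H_1: rank ker ∂_1 − rank ∂_2 = (24 − 10) − 13 = 1, and the invariant factors of ∂_2 are all 1, so H_1 ≅ Z.
  H_2: rank ker ∂_2 − rank ∂_3 = (14 − 13) − 0 = 1, and there is no ∂_3, so H_2 ≅ Z.

As a check, the Euler characteristic is 12 − 24 + 14 = 2, which agrees with 2 − 1 + 1 = 2.
(K is a triangulation of the disjoint union of the 2-sphere S^2 and the cylinder S^1 x I.)

Hence the Betti numbers are b_0 = 2, b_1 = 1, b_2 = 1.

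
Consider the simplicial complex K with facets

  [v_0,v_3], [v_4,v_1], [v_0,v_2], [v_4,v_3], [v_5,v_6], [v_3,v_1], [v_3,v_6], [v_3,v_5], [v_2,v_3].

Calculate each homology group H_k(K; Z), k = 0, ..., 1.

H_0 ≅ Z,  H_1 ≅ Z^3.

Order the vertices as v_0 < v_1 < v_2 < v_3 < v_4 < v_5 < v_6. Listing each simplex with vertices in this order, K has dimension 1 with simplices:

  0-simplices (7): [v_0], [v_1], [v_2], [v_3], [v_4], [v_5], [v_6]
  1-simplices (9): [v_0,v_2], [v_0,v_3], [v_1,v_3], [v_1,v_4], [v_2,v_3], [v_3,v_4], [v_3,v_5], [v_3,v_6], [v_5,v_6]

Hence C_0 ≅ Z^7, C_1 ≅ Z^9.

The boundary map ∂_1: C_1 → C_0 maps an edge to its endpoints' difference, ∂[p,q] = q − p. For instance
  ∂[v_1,v_3] = [v_3] − [v_1].
The 7×9 boundary matrix has rank 6 and Smith normal form diag(1,1,1,1,1,1).

Computing H_k = (kernel of ∂_k) / (image of ∂_{k+1}):

  H_0: rank C_0 − rank ∂_1 = 7 − 6 = 1, and the invariant factors of ∂_1 are all 1, so H_0 = Z.
  H_1: rank ker ∂_1 − rank ∂_2 = (9 − 6) − 0 = 3, and there is no ∂_2, so H_1 = Z^3.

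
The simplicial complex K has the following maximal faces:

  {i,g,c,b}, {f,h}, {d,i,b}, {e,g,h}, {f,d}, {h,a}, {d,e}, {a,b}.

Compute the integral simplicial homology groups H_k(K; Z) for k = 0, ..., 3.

Take the total order a < b < c < d < e < f < g < h < i on the vertex set. Then K (dimension 3) consists of the simplices:

  0-simplices (9): a, b, c, d, e, f, g, h, i
  1-simplices (16): ab, ah, bc, bd, bg, bi, cg, ci, de, df, di, eg, eh, fh, gh, gi
  2-simplices (6): bcg, bci, bdi, bgi, cgi, egh
  3-simplices (1): bcgi

giving chain groups C_0 ≅ Z^9, C_1 ≅ Z^16, C_2 ≅ Z^6, C_3 ≅ Z^1.

∂_1: C_1 → C_0 sends each edge [p,q] (with p < q) to q − p.
The 9×16 boundary matrix has rank 8 and Smith normal form diag(1,1,1,1,1,1,1,1).

Boundary ∂_2: C_2 → C_1 sends each 2-simplex [p,q,r] to [q,r] − [p,r] + [p,q]. For instance
  ∂bcg = cg − bg + bc,
  ∂bci = ci − bi + bc.
The resulting 16×6 matrix has rank 5, and its Smith normal form has invariant factors (1,1,1,1,1).

∂_3: C_3 → C_2 sends each 3-simplex σ to the alternating sum Σ_i (−1)^i (σ with its i-th vertex removed). For instance
  ∂bcgi = cgi − bgi + bci − bcg.
As a 6×1 matrix over Z this has rank 1, with invariant factors (1).

Computing H_k = (kernel of ∂_k) / (image of ∂_{k+1}):

  H_0: rank C_0 − rank ∂_1 = 9 − 8 = 1, and the invariant factors of ∂_1 are all 1, so H_0 ≅ Z.
  H_1: rank ker ∂_1 − rank ∂_2 = (16 − 8) − 5 = 3, and the invariant factors of ∂_2 are all 1, so H_1 ≅ Z^3.
  H_2: rank ker ∂_2 − rank ∂_3 = (6 − 5) − 1 = 0, and the invariant factors of ∂_3 are all 1, so H_2 ≅ 0.
  H_3: rank ker ∂_3 − rank ∂_4 = (1 − 1) − 0 = 0, and there is no ∂_4, so H_3 ≅ 0.

H_0 = Z,  H_1 = Z^3,  H_2 = 0,  H_3 = 0.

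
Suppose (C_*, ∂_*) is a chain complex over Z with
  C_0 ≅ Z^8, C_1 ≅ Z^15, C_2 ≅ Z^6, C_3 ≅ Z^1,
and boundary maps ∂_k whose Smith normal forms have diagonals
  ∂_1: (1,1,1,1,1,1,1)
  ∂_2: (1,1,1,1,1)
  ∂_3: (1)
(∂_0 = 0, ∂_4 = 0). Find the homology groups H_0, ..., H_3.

H_0 ≅ Z,  H_1 ≅ Z^3,  H_2 = 0,  H_3 = 0.

H_0: b_0 = 8 − 0 − 7 = 1; torsion from ∂_1 factors > 1: none. So H_0 ≅ Z.
H_1: b_1 = 15 − 7 − 5 = 3; torsion from ∂_2 factors > 1: none. So H_1 ≅ Z^3.
H_2: b_2 = 6 − 5 − 1 = 0; torsion from ∂_3 factors > 1: none. So H_2 ≅ 0.
H_3: b_3 = 1 − 1 − 0 = 0; torsion from ∂_4 factors > 1: none. So H_3 ≅ 0.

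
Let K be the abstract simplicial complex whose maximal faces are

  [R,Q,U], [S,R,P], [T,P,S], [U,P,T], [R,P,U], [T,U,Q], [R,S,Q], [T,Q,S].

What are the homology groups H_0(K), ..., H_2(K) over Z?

Order the vertices as P < Q < R < S < T < U. Listing each simplex with vertices in this order, K has dimension 2 with simplices:

  0-simplices (6): P, Q, R, S, T, U
  1-simplices (12): PR, PS, PT, PU, QR, QS, QT, QU, RS, RU, ST, TU
  2-simplices (8): PRS, PRU, PST, PTU, QRS, QRU, QST, QTU

giving chain groups C_0 ≅ Z^6, C_1 ≅ Z^12, C_2 ≅ Z^8.

∂_1: C_1 → C_0 is given by ∂[p,q] = [q] − [p]. For instance
  ∂ST = T − S.
The 6×12 boundary matrix has rank 5 and Smith normal form diag(1,1,1,1,1).

The boundary map ∂_2: C_2 → C_1 acts by ∂[p,q,r] = [q,r] − [p,r] + [p,q]. For instance
  ∂QRU = RU − QU + QR,
  ∂PRS = RS − PS + PR.
The 12×8 boundary matrix has rank 7 and Smith normal form diag(1,1,1,1,1,1,1).

Now H_k = ker ∂_k / im ∂_{k+1}, so:

  H_0: rank C_0 − rank ∂_1 = 6 − 5 = 1, and the invariant factors of ∂_1 are all 1, so H_0 = Z.
  H_1: rank ker ∂_1 − rank ∂_2 = (12 − 5) − 7 = 0, and the invariant factors of ∂_2 are all 1, so H_1 = 0.
  H_2: rank ker ∂_2 − rank ∂_3 = (8 − 7) − 0 = 1, and there is no ∂_3, so H_2 = Z.

As a check, the Euler characteristic is 6 − 12 + 8 = 2, which agrees with 1 − 0 + 1 = 2.

H_0 ≅ Z,  H_1 = 0,  H_2 ≅ Z.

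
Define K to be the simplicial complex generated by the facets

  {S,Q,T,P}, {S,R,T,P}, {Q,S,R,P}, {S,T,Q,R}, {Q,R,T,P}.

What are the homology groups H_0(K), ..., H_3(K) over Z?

H_0 = Z,  H_1 = 0,  H_2 = 0,  H_3 = Z.

Take the total order P < Q < R < S < T on the vertex set. Then K (dimension 3) consists of the simplices:

  0-simplices (5): P, Q, R, S, T
  1-simplices (10): PQ, PR, PS, PT, QR, QS, QT, RS, RT, ST
  2-simplices (10): PQR, PQS, PQT, PRS, PRT, PST, QRS, QRT, QST, RST
  3-simplices (5): PQRS, PQRT, PQST, PRST, QRST

so the chain groups are C_0 ≅ Z^5, C_1 ≅ Z^10, C_2 ≅ Z^10, C_3 ≅ Z^5.

The boundary map ∂_1: C_1 → C_0 maps an edge to its endpoints' difference, ∂[p,q] = q − p. For instance
  ∂QS = S − Q.
As a 5×10 matrix over Z this has rank 4, with invariant factors (1,1,1,1).

∂_2: C_2 → C_1 acts by ∂[p,q,r] = [q,r] − [p,r] + [p,q]. For instance
  ∂PST = ST − PT + PS,
  ∂PQS = QS − PS + PQ.
The 10×10 boundary matrix has rank 6 and Smith normal form diag(1,1,1,1,1,1).

Boundary ∂_3: C_3 → C_2 sends each 3-simplex σ to the alternating sum Σ_i (−1)^i (σ with its i-th vertex removed). For instance
  ∂PQRT = QRT − PRT + PQT − PQR,
  ∂PQST = QST − PST + PQT − PQS.
As a 10×5 matrix over Z this has rank 4, with invariant factors (1,1,1,1).

Now H_k = ker ∂_k / im ∂_{k+1}, so:

  H_0: rank C_0 − rank ∂_1 = 5 − 4 = 1, and the invariant factors of ∂_1 are all 1, so H_0 = Z.
  H_1: rank ker ∂_1 − rank ∂_2 = (10 − 4) − 6 = 0, and the invariant factors of ∂_2 are all 1, so H_1 = 0.
  H_2: rank ker ∂_2 − rank ∂_3 = (10 − 6) − 4 = 0, and the invariant factors of ∂_3 are all 1, so H_2 = 0.
  H_3: rank ker ∂_3 − rank ∂_4 = (5 − 4) − 0 = 1, and there is no ∂_4, so H_3 = Z.

(K is a triangulation of the 3-sphere S^3.)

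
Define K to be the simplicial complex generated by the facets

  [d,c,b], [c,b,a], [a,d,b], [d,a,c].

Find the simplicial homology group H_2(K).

H_2 ≅ Z.

Take the total order a < b < c < d on the vertex set. Then K (dimension 2) consists of the simplices:

  0-simplices (4): a, b, c, d
  1-simplices (6): ab, ac, ad, bc, bd, cd
  2-simplices (4): abc, abd, acd, bcd

giving chain groups C_0 ≅ Z^4, C_1 ≅ Z^6, C_2 ≅ Z^4.

The boundary map ∂_1: C_1 → C_0 maps an edge to its endpoints' difference, ∂[p,q] = q − p. For instance
  ∂ab = b − a.
The 4×6 boundary matrix has rank 3 and Smith normal form diag(1,1,1).

Boundary ∂_2: C_2 → C_1 acts by ∂[p,q,r] = [q,r] − [p,r] + [p,q]. For instance
  ∂acd = cd − ad + ac,
  ∂abc = bc − ac + ab.
As a 6×4 matrix over Z this has rank 3, with invariant factors (1,1,1).

Now H_k = ker ∂_k / im ∂_{k+1}, so:

  H_2: rank ker ∂_2 − rank ∂_3 = (4 − 3) − 0 = 1, and there is no ∂_3, so H_2 ≅ Z.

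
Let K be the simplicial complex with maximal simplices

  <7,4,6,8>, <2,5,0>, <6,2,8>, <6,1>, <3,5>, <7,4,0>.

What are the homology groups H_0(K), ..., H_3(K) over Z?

Take the total order 0 < 1 < 2 < 3 < 4 < 5 < 6 < 7 < 8 on the vertex set. Then K (dimension 3) consists of the simplices:

  0-simplices (9): [0], [1], [2], [3], [4], [5], [6], [7], [8]
  1-simplices (15): [0,2], [0,4], [0,5], [0,7], [1,6], [2,5], [2,6], [2,8], [3,5], [4,6], [4,7], [4,8], [6,7], [6,8], [7,8]
  2-simplices (7): [0,2,5], [0,4,7], [2,6,8], [4,6,7], [4,6,8], [4,7,8], [6,7,8]
  3-simplices (1): [4,6,7,8]

so the chain groups are C_0 ≅ Z^9, C_1 ≅ Z^15, C_2 ≅ Z^7, C_3 ≅ Z^1.

Boundary ∂_1: C_1 → C_0 sends each edge [p,q] (with p < q) to q − p.
As a 9×15 matrix over Z this has rank 8, with invariant factors (1,1,1,1,1,1,1,1).

The boundary map ∂_2: C_2 → C_1 sends each 2-simplex [p,q,r] to [q,r] − [p,r] + [p,q]. For instance
  ∂[4,6,8] = [6,8] − [4,8] + [4,6],
  ∂[4,7,8] = [7,8] − [4,8] + [4,7].
As a 15×7 matrix over Z this has rank 6, with invariant factors (1,1,1,1,1,1).

The boundary map ∂_3: C_3 → C_2 sends each 3-simplex σ to the alternating sum Σ_i (−1)^i (σ with its i-th vertex removed). For instance
  ∂[4,6,7,8] = [6,7,8] − [4,7,8] + [4,6,8] − [4,6,7].
This gives a 7×1 integer matrix of rank 1; reducing to Smith normal form yields diagonal entries (1).

Computing H_k = (kernel of ∂_k) / (image of ∂_{k+1}):

  H_0: rank C_0 − rank ∂_1 = 9 − 8 = 1, and the invariant factors of ∂_1 are all 1, so H_0 = Z.
  H_1: rank ker ∂_1 − rank ∂_2 = (15 − 8) − 6 = 1, and the invariant factors of ∂_2 are all 1, so H_1 = Z.
  H_2: rank ker ∂_2 − rank ∂_3 = (7 − 6) − 1 = 0, and the invariant factors of ∂_3 are all 1, so H_2 = 0.
  H_3: rank ker ∂_3 − rank ∂_4 = (1 − 1) − 0 = 0, and there is no ∂_4, so H_3 = 0.

H_0 = Z,  H_1 = Z,  H_2 = 0,  H_3 = 0.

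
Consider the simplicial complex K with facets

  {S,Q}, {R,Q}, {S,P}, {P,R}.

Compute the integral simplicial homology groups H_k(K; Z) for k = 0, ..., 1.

We work with the vertex ordering P < Q < R < S. The simplices of K, each written with vertices in increasing order, are:

  0-simplices (4): P, Q, R, S
  1-simplices (4): PR, PS, QR, QS

Hence C_0 ≅ Z^4, C_1 ≅ Z^4.

∂_1: C_1 → C_0 maps an edge to its endpoints' difference, ∂[p,q] = q − p. For instance
  ∂PR = R − P.
The 4×4 boundary matrix has rank 3 and Smith normal form diag(1,1,1).

Now H_k = ker ∂_k / im ∂_{k+1}, so:

  H_0: rank C_0 − rank ∂_1 = 4 − 3 = 1, and the invariant factors of ∂_1 are all 1, so H_0 = Z.
  H_1: rank ker ∂_1 − rank ∂_2 = (4 − 3) − 0 = 1, and there is no ∂_2, so H_1 = Z.

As a check, the Euler characteristic is 4 − 4 = 0, which agrees with 1 − 1 = 0.

H_0 ≅ Z,  H_1 ≅ Z.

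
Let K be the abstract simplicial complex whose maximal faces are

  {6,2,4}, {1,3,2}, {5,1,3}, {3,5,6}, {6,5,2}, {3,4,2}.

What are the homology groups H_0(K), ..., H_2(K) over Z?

H_0 = Z,  H_1 = Z,  H_2 = 0.

We work with the vertex ordering 1 < 2 < 3 < 4 < 5 < 6. The simplices of K, each written with vertices in increasing order, are:

  0-simplices (6): [1], [2], [3], [4], [5], [6]
  1-simplices (12): [1,2], [1,3], [1,5], [2,3], [2,4], [2,5], [2,6], [3,4], [3,5], [3,6], [4,6], [5,6]
  2-simplices (6): [1,2,3], [1,3,5], [2,3,4], [2,4,6], [2,5,6], [3,5,6]

giving chain groups C_0 ≅ Z^6, C_1 ≅ Z^12, C_2 ≅ Z^6.

∂_1: C_1 → C_0 maps an edge to its endpoints' difference, ∂[p,q] = q − p. For instance
  ∂[1,5] = [5] − [1].
This gives a 6×12 integer matrix of rank 5; reducing to Smith normal form yields diagonal entries (1,1,1,1,1).

The boundary map ∂_2: C_2 → C_1 sends each 2-simplex [p,q,r] to [q,r] − [p,r] + [p,q]. For instance
  ∂[3,5,6] = [5,6] − [3,6] + [3,5],
  ∂[2,3,4] = [3,4] − [2,4] + [2,3].
As a 12×6 matrix over Z this has rank 6, with invariant factors (1,1,1,1,1,1).

Computing H_k = (kernel of ∂_k) / (image of ∂_{k+1}):

  H_0: rank C_0 − rank ∂_1 = 6 − 5 = 1, and the invariant factors of ∂_1 are all 1, so H_0 = Z.
  H_1: rank ker ∂_1 − rank ∂_2 = (12 − 5) − 6 = 1, and the invariant factors of ∂_2 are all 1, so H_1 = Z.
  H_2: rank ker ∂_2 − rank ∂_3 = (6 − 6) − 0 = 0, and there is no ∂_3, so H_2 = 0.

(K is a triangulation of the cylinder S^1 x I.)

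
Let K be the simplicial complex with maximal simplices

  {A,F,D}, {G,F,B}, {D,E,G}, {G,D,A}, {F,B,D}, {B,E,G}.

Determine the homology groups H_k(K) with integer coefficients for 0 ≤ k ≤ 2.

Fix the vertex order A < B < D < E < F < G and write every simplex with vertices in increasing order. Then dim K = 2 and the simplices of K are:

  0-simplices (6): A, B, D, E, F, G
  1-simplices (12): AD, AF, AG, BD, BE, BF, BG, DE, DF, DG, EG, FG
  2-simplices (6): ADF, ADG, BDF, BEG, BFG, DEG

giving chain groups C_0 ≅ Z^6, C_1 ≅ Z^12, C_2 ≅ Z^6.

Boundary ∂_1: C_1 → C_0 sends each edge [p,q] (with p < q) to q − p. For instance
  ∂AD = D − A.
The resulting 6×12 matrix has rank 5, and its Smith normal form has invariant factors (1,1,1,1,1).

Boundary ∂_2: C_2 → C_1 sends each 2-simplex [p,q,r] to [q,r] − [p,r] + [p,q]. For instance
  ∂ADF = DF − AF + AD,
  ∂BDF = DF − BF + BD.
The resulting 12×6 matrix has rank 6, and its Smith normal form has invariant factors (1,1,1,1,1,1).

Now H_k = ker ∂_k / im ∂_{k+1}, so:

  H_0: rank C_0 − rank ∂_1 = 6 − 5 = 1, and the invariant factors of ∂_1 are all 1, so H_0 = Z.
  H_1: rank ker ∂_1 − rank ∂_2 = (12 − 5) − 6 = 1, and the invariant factors of ∂_2 are all 1, so H_1 = Z.
  H_2: rank ker ∂_2 − rank ∂_3 = (6 − 6) − 0 = 0, and there is no ∂_3, so H_2 = 0.

H_0 = Z,  H_1 = Z,  H_2 = 0.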